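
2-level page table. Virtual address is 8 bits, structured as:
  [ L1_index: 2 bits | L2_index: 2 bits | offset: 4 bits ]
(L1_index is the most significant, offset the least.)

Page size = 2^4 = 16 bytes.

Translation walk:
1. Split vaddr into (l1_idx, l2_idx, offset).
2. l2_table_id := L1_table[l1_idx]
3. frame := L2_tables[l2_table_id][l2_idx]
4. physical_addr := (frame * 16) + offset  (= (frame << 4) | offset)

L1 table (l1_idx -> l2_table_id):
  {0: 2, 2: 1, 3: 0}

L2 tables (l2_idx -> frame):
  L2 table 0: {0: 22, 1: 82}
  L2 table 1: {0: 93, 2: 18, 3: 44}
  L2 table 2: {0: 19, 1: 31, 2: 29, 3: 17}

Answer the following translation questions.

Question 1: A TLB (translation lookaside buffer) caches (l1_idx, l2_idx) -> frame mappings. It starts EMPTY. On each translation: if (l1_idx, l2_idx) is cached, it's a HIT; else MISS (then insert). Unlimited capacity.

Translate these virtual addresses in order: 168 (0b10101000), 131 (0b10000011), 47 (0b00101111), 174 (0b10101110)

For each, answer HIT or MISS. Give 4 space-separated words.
vaddr=168: (2,2) not in TLB -> MISS, insert
vaddr=131: (2,0) not in TLB -> MISS, insert
vaddr=47: (0,2) not in TLB -> MISS, insert
vaddr=174: (2,2) in TLB -> HIT

Answer: MISS MISS MISS HIT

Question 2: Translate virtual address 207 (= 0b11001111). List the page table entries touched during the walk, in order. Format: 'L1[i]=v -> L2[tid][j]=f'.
vaddr = 207 = 0b11001111
Split: l1_idx=3, l2_idx=0, offset=15

Answer: L1[3]=0 -> L2[0][0]=22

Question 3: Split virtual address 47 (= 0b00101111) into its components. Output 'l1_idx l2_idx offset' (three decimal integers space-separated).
vaddr = 47 = 0b00101111
  top 2 bits -> l1_idx = 0
  next 2 bits -> l2_idx = 2
  bottom 4 bits -> offset = 15

Answer: 0 2 15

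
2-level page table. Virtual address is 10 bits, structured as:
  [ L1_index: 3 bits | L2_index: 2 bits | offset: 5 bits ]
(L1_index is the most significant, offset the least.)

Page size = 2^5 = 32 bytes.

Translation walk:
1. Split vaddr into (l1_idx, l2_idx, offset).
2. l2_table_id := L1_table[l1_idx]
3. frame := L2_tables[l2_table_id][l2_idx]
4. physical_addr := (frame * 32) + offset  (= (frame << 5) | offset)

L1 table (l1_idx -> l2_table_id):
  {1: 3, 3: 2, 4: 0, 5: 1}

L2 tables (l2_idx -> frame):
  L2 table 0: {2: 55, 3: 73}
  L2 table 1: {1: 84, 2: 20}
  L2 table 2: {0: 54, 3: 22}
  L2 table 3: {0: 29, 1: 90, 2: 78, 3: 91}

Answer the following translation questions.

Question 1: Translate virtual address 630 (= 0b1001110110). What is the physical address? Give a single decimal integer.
Answer: 2358

Derivation:
vaddr = 630 = 0b1001110110
Split: l1_idx=4, l2_idx=3, offset=22
L1[4] = 0
L2[0][3] = 73
paddr = 73 * 32 + 22 = 2358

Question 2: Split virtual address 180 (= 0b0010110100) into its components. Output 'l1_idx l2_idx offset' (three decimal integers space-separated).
Answer: 1 1 20

Derivation:
vaddr = 180 = 0b0010110100
  top 3 bits -> l1_idx = 1
  next 2 bits -> l2_idx = 1
  bottom 5 bits -> offset = 20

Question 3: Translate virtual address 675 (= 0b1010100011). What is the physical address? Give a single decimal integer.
Answer: 2691

Derivation:
vaddr = 675 = 0b1010100011
Split: l1_idx=5, l2_idx=1, offset=3
L1[5] = 1
L2[1][1] = 84
paddr = 84 * 32 + 3 = 2691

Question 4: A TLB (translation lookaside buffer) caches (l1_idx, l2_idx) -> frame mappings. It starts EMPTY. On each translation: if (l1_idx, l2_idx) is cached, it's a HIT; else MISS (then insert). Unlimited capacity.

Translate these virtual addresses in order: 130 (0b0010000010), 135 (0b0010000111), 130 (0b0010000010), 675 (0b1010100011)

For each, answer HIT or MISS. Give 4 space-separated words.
Answer: MISS HIT HIT MISS

Derivation:
vaddr=130: (1,0) not in TLB -> MISS, insert
vaddr=135: (1,0) in TLB -> HIT
vaddr=130: (1,0) in TLB -> HIT
vaddr=675: (5,1) not in TLB -> MISS, insert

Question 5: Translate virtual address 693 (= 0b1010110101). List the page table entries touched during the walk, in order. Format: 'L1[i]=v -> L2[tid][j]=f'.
vaddr = 693 = 0b1010110101
Split: l1_idx=5, l2_idx=1, offset=21

Answer: L1[5]=1 -> L2[1][1]=84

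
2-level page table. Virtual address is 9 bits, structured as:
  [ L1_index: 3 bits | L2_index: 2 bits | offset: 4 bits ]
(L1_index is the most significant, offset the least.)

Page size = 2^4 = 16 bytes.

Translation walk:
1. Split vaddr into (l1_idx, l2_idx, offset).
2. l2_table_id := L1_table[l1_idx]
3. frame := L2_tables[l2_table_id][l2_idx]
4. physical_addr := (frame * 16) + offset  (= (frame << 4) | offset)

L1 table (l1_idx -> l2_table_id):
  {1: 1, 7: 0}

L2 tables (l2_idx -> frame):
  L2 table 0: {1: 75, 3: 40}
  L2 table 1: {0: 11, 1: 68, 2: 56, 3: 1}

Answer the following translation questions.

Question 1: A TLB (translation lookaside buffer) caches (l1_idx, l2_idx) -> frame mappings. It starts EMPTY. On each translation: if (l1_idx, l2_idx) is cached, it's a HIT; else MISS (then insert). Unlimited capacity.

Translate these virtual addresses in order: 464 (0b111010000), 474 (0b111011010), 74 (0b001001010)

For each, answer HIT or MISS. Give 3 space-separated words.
vaddr=464: (7,1) not in TLB -> MISS, insert
vaddr=474: (7,1) in TLB -> HIT
vaddr=74: (1,0) not in TLB -> MISS, insert

Answer: MISS HIT MISS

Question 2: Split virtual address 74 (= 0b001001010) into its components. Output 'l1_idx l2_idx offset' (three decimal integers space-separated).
Answer: 1 0 10

Derivation:
vaddr = 74 = 0b001001010
  top 3 bits -> l1_idx = 1
  next 2 bits -> l2_idx = 0
  bottom 4 bits -> offset = 10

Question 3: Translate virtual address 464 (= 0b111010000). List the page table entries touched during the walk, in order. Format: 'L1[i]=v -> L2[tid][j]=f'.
vaddr = 464 = 0b111010000
Split: l1_idx=7, l2_idx=1, offset=0

Answer: L1[7]=0 -> L2[0][1]=75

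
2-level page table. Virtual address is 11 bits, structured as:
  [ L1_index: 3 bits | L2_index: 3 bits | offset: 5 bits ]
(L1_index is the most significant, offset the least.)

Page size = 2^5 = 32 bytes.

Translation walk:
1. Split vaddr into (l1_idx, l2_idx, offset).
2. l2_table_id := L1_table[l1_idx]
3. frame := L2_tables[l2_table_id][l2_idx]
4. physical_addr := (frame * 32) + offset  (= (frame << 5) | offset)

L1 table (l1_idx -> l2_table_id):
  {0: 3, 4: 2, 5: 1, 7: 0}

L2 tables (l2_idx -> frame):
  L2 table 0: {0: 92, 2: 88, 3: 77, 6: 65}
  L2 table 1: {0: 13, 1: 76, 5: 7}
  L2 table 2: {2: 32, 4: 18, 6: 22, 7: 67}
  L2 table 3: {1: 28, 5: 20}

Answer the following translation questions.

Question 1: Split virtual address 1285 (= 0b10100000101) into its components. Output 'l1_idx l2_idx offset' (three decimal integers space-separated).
vaddr = 1285 = 0b10100000101
  top 3 bits -> l1_idx = 5
  next 3 bits -> l2_idx = 0
  bottom 5 bits -> offset = 5

Answer: 5 0 5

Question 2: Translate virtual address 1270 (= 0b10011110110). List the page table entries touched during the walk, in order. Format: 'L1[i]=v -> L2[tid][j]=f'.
vaddr = 1270 = 0b10011110110
Split: l1_idx=4, l2_idx=7, offset=22

Answer: L1[4]=2 -> L2[2][7]=67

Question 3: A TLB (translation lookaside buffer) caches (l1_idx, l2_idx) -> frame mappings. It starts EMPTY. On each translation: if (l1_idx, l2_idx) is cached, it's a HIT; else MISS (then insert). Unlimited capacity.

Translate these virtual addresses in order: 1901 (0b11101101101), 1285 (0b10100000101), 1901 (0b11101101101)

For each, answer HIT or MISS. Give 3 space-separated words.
vaddr=1901: (7,3) not in TLB -> MISS, insert
vaddr=1285: (5,0) not in TLB -> MISS, insert
vaddr=1901: (7,3) in TLB -> HIT

Answer: MISS MISS HIT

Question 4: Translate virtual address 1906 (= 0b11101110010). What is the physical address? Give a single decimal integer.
Answer: 2482

Derivation:
vaddr = 1906 = 0b11101110010
Split: l1_idx=7, l2_idx=3, offset=18
L1[7] = 0
L2[0][3] = 77
paddr = 77 * 32 + 18 = 2482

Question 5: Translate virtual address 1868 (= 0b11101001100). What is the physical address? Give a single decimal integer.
vaddr = 1868 = 0b11101001100
Split: l1_idx=7, l2_idx=2, offset=12
L1[7] = 0
L2[0][2] = 88
paddr = 88 * 32 + 12 = 2828

Answer: 2828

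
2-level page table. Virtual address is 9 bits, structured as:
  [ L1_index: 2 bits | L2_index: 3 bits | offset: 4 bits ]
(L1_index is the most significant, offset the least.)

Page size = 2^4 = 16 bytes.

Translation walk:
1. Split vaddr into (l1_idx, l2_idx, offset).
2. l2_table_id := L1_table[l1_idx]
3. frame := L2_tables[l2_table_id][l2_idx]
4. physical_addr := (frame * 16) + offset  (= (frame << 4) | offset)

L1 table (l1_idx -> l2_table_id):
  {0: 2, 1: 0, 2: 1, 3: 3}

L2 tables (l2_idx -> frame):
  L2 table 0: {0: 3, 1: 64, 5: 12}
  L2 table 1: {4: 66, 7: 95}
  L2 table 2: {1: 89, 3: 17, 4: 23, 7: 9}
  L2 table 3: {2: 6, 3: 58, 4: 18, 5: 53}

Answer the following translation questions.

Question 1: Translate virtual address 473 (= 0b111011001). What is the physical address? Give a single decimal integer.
vaddr = 473 = 0b111011001
Split: l1_idx=3, l2_idx=5, offset=9
L1[3] = 3
L2[3][5] = 53
paddr = 53 * 16 + 9 = 857

Answer: 857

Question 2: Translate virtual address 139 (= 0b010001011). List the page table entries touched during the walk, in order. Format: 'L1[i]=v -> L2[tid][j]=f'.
vaddr = 139 = 0b010001011
Split: l1_idx=1, l2_idx=0, offset=11

Answer: L1[1]=0 -> L2[0][0]=3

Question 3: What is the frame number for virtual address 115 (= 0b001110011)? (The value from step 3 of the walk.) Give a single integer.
vaddr = 115: l1_idx=0, l2_idx=7
L1[0] = 2; L2[2][7] = 9

Answer: 9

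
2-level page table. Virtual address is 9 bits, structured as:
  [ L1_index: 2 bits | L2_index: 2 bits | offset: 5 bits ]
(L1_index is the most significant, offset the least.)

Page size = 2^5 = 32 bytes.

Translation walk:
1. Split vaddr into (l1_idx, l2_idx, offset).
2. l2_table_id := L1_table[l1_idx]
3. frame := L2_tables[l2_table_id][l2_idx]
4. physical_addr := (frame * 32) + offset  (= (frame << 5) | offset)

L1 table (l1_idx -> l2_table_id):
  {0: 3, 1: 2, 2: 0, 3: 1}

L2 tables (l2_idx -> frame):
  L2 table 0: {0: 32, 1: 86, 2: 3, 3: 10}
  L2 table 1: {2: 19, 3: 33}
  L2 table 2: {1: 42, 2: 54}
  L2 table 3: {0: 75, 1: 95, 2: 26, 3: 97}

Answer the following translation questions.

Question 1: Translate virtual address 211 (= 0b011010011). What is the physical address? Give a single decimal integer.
Answer: 1747

Derivation:
vaddr = 211 = 0b011010011
Split: l1_idx=1, l2_idx=2, offset=19
L1[1] = 2
L2[2][2] = 54
paddr = 54 * 32 + 19 = 1747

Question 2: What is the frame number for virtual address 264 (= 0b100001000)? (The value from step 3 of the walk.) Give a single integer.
vaddr = 264: l1_idx=2, l2_idx=0
L1[2] = 0; L2[0][0] = 32

Answer: 32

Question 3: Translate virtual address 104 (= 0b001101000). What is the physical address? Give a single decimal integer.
vaddr = 104 = 0b001101000
Split: l1_idx=0, l2_idx=3, offset=8
L1[0] = 3
L2[3][3] = 97
paddr = 97 * 32 + 8 = 3112

Answer: 3112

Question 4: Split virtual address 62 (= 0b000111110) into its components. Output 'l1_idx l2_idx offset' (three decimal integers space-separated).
vaddr = 62 = 0b000111110
  top 2 bits -> l1_idx = 0
  next 2 bits -> l2_idx = 1
  bottom 5 bits -> offset = 30

Answer: 0 1 30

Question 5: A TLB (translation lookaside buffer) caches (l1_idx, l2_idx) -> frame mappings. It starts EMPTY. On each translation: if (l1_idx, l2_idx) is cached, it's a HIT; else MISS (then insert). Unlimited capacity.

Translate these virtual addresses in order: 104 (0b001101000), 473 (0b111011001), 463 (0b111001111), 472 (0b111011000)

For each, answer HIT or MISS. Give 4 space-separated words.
Answer: MISS MISS HIT HIT

Derivation:
vaddr=104: (0,3) not in TLB -> MISS, insert
vaddr=473: (3,2) not in TLB -> MISS, insert
vaddr=463: (3,2) in TLB -> HIT
vaddr=472: (3,2) in TLB -> HIT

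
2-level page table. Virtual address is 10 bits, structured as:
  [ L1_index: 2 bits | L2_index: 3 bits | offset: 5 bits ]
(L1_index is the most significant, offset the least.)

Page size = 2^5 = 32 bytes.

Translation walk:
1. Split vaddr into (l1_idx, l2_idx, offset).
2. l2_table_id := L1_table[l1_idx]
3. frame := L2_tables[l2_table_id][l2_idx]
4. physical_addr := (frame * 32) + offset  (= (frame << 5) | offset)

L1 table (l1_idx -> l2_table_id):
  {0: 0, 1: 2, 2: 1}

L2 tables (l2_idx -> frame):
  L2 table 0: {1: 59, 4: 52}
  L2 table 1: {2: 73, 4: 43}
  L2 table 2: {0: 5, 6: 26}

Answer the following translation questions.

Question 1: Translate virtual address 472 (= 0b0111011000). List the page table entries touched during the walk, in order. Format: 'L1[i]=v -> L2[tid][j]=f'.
vaddr = 472 = 0b0111011000
Split: l1_idx=1, l2_idx=6, offset=24

Answer: L1[1]=2 -> L2[2][6]=26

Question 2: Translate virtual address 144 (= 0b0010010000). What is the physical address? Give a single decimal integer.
vaddr = 144 = 0b0010010000
Split: l1_idx=0, l2_idx=4, offset=16
L1[0] = 0
L2[0][4] = 52
paddr = 52 * 32 + 16 = 1680

Answer: 1680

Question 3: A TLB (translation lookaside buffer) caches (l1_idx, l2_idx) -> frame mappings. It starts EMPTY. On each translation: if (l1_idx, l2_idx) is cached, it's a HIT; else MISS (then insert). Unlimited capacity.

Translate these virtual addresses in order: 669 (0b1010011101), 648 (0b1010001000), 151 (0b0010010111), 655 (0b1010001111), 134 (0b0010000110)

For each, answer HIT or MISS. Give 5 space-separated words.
Answer: MISS HIT MISS HIT HIT

Derivation:
vaddr=669: (2,4) not in TLB -> MISS, insert
vaddr=648: (2,4) in TLB -> HIT
vaddr=151: (0,4) not in TLB -> MISS, insert
vaddr=655: (2,4) in TLB -> HIT
vaddr=134: (0,4) in TLB -> HIT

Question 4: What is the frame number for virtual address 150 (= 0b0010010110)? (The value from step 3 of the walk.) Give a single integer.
Answer: 52

Derivation:
vaddr = 150: l1_idx=0, l2_idx=4
L1[0] = 0; L2[0][4] = 52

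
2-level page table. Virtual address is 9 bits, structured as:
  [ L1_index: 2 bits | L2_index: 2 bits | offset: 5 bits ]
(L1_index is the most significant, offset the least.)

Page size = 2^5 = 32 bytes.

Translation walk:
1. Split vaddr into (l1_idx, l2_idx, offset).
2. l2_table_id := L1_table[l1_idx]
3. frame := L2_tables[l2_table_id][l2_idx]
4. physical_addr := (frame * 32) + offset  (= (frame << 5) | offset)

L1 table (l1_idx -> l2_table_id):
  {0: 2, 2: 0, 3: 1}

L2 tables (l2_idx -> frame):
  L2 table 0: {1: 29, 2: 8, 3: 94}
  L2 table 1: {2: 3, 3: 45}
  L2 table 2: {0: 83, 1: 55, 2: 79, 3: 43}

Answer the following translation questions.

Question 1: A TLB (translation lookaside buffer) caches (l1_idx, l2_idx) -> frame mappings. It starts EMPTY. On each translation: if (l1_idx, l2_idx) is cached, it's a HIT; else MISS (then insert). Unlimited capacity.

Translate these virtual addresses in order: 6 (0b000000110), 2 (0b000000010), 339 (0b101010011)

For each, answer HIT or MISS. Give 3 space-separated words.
vaddr=6: (0,0) not in TLB -> MISS, insert
vaddr=2: (0,0) in TLB -> HIT
vaddr=339: (2,2) not in TLB -> MISS, insert

Answer: MISS HIT MISS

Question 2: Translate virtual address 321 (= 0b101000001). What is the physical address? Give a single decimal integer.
vaddr = 321 = 0b101000001
Split: l1_idx=2, l2_idx=2, offset=1
L1[2] = 0
L2[0][2] = 8
paddr = 8 * 32 + 1 = 257

Answer: 257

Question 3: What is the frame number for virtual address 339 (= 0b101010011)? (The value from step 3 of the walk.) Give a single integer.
vaddr = 339: l1_idx=2, l2_idx=2
L1[2] = 0; L2[0][2] = 8

Answer: 8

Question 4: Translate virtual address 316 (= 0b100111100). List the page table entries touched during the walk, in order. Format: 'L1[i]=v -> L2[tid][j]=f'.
vaddr = 316 = 0b100111100
Split: l1_idx=2, l2_idx=1, offset=28

Answer: L1[2]=0 -> L2[0][1]=29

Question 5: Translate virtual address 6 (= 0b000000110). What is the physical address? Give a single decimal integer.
vaddr = 6 = 0b000000110
Split: l1_idx=0, l2_idx=0, offset=6
L1[0] = 2
L2[2][0] = 83
paddr = 83 * 32 + 6 = 2662

Answer: 2662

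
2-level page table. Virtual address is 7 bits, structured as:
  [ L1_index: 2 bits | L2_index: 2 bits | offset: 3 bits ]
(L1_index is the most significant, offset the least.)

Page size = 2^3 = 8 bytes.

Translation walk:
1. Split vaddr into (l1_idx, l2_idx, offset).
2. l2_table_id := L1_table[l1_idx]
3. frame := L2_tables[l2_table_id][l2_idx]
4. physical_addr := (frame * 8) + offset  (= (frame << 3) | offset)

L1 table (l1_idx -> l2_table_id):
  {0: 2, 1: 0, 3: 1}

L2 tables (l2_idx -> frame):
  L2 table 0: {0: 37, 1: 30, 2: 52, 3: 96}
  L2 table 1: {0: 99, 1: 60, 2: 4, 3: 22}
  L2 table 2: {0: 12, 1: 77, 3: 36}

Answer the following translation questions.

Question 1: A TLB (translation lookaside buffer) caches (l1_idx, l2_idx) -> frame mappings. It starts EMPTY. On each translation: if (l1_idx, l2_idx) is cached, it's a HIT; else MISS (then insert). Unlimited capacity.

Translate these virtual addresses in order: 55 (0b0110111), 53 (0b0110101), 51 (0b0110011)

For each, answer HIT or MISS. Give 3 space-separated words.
vaddr=55: (1,2) not in TLB -> MISS, insert
vaddr=53: (1,2) in TLB -> HIT
vaddr=51: (1,2) in TLB -> HIT

Answer: MISS HIT HIT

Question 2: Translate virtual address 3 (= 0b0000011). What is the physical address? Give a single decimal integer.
vaddr = 3 = 0b0000011
Split: l1_idx=0, l2_idx=0, offset=3
L1[0] = 2
L2[2][0] = 12
paddr = 12 * 8 + 3 = 99

Answer: 99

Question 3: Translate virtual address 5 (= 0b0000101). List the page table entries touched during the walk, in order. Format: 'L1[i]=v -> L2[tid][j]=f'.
Answer: L1[0]=2 -> L2[2][0]=12

Derivation:
vaddr = 5 = 0b0000101
Split: l1_idx=0, l2_idx=0, offset=5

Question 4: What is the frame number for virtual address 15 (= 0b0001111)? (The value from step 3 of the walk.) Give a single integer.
Answer: 77

Derivation:
vaddr = 15: l1_idx=0, l2_idx=1
L1[0] = 2; L2[2][1] = 77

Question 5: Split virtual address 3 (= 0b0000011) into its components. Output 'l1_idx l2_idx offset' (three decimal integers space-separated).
Answer: 0 0 3

Derivation:
vaddr = 3 = 0b0000011
  top 2 bits -> l1_idx = 0
  next 2 bits -> l2_idx = 0
  bottom 3 bits -> offset = 3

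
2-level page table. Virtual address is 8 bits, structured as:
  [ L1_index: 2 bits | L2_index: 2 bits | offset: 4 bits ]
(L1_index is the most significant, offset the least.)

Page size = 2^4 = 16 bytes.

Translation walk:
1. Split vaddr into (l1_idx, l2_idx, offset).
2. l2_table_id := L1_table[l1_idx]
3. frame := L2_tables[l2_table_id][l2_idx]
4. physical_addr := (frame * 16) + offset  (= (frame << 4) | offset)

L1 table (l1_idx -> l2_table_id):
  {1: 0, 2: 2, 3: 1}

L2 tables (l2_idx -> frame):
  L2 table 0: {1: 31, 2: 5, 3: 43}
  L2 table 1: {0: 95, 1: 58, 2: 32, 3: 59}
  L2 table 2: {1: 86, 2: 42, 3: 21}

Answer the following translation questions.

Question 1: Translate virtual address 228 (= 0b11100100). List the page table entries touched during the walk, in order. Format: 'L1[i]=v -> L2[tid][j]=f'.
Answer: L1[3]=1 -> L2[1][2]=32

Derivation:
vaddr = 228 = 0b11100100
Split: l1_idx=3, l2_idx=2, offset=4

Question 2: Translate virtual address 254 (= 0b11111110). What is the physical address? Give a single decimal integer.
Answer: 958

Derivation:
vaddr = 254 = 0b11111110
Split: l1_idx=3, l2_idx=3, offset=14
L1[3] = 1
L2[1][3] = 59
paddr = 59 * 16 + 14 = 958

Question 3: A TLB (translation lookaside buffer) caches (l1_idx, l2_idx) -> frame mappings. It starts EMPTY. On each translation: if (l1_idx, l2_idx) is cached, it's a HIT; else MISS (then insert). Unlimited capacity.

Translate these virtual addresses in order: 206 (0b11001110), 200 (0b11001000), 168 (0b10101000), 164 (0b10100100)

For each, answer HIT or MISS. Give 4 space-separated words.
vaddr=206: (3,0) not in TLB -> MISS, insert
vaddr=200: (3,0) in TLB -> HIT
vaddr=168: (2,2) not in TLB -> MISS, insert
vaddr=164: (2,2) in TLB -> HIT

Answer: MISS HIT MISS HIT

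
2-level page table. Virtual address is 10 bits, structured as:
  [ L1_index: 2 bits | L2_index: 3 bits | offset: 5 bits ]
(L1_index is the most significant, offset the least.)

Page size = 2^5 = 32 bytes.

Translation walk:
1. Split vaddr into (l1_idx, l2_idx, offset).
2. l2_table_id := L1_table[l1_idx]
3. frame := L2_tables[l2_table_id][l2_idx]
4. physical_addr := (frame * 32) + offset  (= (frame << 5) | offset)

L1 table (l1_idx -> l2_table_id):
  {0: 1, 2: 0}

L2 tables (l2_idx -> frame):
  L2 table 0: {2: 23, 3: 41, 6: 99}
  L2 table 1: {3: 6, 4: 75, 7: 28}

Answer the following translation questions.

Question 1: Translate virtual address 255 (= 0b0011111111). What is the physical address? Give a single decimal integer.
vaddr = 255 = 0b0011111111
Split: l1_idx=0, l2_idx=7, offset=31
L1[0] = 1
L2[1][7] = 28
paddr = 28 * 32 + 31 = 927

Answer: 927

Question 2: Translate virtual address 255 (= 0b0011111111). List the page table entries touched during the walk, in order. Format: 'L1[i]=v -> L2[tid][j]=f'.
Answer: L1[0]=1 -> L2[1][7]=28

Derivation:
vaddr = 255 = 0b0011111111
Split: l1_idx=0, l2_idx=7, offset=31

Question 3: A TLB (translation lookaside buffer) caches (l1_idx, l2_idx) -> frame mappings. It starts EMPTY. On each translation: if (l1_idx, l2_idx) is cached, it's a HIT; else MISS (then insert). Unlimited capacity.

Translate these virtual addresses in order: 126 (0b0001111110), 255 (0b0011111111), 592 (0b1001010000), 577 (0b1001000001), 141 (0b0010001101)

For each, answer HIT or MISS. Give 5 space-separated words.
vaddr=126: (0,3) not in TLB -> MISS, insert
vaddr=255: (0,7) not in TLB -> MISS, insert
vaddr=592: (2,2) not in TLB -> MISS, insert
vaddr=577: (2,2) in TLB -> HIT
vaddr=141: (0,4) not in TLB -> MISS, insert

Answer: MISS MISS MISS HIT MISS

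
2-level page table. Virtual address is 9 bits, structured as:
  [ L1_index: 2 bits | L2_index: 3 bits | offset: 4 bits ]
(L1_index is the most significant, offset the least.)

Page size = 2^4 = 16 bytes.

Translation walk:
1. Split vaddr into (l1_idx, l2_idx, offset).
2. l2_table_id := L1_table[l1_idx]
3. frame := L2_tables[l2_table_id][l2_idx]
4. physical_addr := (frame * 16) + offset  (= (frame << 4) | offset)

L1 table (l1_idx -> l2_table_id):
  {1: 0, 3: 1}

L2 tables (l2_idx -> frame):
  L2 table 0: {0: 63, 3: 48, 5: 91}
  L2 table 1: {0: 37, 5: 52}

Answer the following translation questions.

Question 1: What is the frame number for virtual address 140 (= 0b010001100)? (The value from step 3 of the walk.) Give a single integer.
vaddr = 140: l1_idx=1, l2_idx=0
L1[1] = 0; L2[0][0] = 63

Answer: 63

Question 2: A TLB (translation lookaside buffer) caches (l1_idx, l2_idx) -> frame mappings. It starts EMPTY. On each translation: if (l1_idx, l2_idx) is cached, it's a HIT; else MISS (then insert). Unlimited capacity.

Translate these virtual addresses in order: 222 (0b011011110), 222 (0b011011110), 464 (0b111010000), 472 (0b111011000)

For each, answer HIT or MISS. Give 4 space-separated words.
vaddr=222: (1,5) not in TLB -> MISS, insert
vaddr=222: (1,5) in TLB -> HIT
vaddr=464: (3,5) not in TLB -> MISS, insert
vaddr=472: (3,5) in TLB -> HIT

Answer: MISS HIT MISS HIT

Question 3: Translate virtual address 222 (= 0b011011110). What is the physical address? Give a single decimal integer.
vaddr = 222 = 0b011011110
Split: l1_idx=1, l2_idx=5, offset=14
L1[1] = 0
L2[0][5] = 91
paddr = 91 * 16 + 14 = 1470

Answer: 1470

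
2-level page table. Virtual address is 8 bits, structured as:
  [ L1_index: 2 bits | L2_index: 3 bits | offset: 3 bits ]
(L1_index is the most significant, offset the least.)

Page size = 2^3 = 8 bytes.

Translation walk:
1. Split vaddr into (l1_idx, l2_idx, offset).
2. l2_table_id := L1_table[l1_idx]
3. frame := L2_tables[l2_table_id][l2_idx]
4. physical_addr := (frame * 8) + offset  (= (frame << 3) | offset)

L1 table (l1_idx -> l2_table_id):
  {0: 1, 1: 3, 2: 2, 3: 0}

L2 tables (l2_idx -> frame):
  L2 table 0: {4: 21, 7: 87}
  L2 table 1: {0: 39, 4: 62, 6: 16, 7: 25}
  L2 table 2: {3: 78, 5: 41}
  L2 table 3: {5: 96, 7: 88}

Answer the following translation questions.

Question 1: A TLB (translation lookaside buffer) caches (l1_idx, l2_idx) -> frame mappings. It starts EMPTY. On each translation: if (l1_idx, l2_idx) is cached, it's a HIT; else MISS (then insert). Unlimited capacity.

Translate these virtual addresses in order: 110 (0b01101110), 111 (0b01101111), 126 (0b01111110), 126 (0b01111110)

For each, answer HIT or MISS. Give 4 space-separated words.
Answer: MISS HIT MISS HIT

Derivation:
vaddr=110: (1,5) not in TLB -> MISS, insert
vaddr=111: (1,5) in TLB -> HIT
vaddr=126: (1,7) not in TLB -> MISS, insert
vaddr=126: (1,7) in TLB -> HIT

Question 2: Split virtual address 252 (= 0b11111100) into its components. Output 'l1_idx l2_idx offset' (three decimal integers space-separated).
vaddr = 252 = 0b11111100
  top 2 bits -> l1_idx = 3
  next 3 bits -> l2_idx = 7
  bottom 3 bits -> offset = 4

Answer: 3 7 4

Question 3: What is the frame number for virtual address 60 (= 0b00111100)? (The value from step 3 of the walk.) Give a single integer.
Answer: 25

Derivation:
vaddr = 60: l1_idx=0, l2_idx=7
L1[0] = 1; L2[1][7] = 25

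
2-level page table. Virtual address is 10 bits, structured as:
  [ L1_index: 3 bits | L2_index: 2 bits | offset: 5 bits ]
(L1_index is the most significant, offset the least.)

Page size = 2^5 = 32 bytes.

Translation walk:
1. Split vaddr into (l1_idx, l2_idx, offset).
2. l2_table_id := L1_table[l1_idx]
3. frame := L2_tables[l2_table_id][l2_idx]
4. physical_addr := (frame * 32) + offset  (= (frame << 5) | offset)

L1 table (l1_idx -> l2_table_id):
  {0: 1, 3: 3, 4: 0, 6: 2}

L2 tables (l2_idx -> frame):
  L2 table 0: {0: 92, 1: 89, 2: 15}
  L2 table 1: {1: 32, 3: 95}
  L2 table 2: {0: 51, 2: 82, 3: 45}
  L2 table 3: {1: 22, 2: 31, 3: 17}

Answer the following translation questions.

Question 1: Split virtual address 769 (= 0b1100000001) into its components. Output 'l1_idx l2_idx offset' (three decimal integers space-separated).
Answer: 6 0 1

Derivation:
vaddr = 769 = 0b1100000001
  top 3 bits -> l1_idx = 6
  next 2 bits -> l2_idx = 0
  bottom 5 bits -> offset = 1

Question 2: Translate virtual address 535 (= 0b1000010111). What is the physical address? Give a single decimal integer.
Answer: 2967

Derivation:
vaddr = 535 = 0b1000010111
Split: l1_idx=4, l2_idx=0, offset=23
L1[4] = 0
L2[0][0] = 92
paddr = 92 * 32 + 23 = 2967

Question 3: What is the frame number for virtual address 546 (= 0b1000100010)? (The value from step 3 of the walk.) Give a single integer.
Answer: 89

Derivation:
vaddr = 546: l1_idx=4, l2_idx=1
L1[4] = 0; L2[0][1] = 89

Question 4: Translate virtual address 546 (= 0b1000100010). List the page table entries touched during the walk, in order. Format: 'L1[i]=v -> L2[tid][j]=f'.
vaddr = 546 = 0b1000100010
Split: l1_idx=4, l2_idx=1, offset=2

Answer: L1[4]=0 -> L2[0][1]=89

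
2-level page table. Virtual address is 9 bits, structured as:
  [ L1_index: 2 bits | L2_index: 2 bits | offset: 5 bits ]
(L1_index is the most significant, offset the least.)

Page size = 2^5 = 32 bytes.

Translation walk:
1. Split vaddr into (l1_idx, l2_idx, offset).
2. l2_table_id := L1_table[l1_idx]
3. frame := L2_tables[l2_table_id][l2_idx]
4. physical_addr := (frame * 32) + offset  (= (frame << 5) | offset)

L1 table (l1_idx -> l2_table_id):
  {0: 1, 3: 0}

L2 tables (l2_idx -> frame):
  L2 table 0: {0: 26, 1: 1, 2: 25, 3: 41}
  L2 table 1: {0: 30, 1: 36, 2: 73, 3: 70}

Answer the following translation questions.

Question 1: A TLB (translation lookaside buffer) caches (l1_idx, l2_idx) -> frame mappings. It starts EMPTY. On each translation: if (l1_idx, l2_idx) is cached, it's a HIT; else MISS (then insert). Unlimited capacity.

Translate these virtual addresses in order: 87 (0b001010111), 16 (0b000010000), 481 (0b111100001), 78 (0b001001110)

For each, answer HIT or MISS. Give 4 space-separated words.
vaddr=87: (0,2) not in TLB -> MISS, insert
vaddr=16: (0,0) not in TLB -> MISS, insert
vaddr=481: (3,3) not in TLB -> MISS, insert
vaddr=78: (0,2) in TLB -> HIT

Answer: MISS MISS MISS HIT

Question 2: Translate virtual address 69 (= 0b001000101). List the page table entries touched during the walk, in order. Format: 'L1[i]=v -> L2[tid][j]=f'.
Answer: L1[0]=1 -> L2[1][2]=73

Derivation:
vaddr = 69 = 0b001000101
Split: l1_idx=0, l2_idx=2, offset=5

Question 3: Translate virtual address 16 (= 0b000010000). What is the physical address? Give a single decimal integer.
Answer: 976

Derivation:
vaddr = 16 = 0b000010000
Split: l1_idx=0, l2_idx=0, offset=16
L1[0] = 1
L2[1][0] = 30
paddr = 30 * 32 + 16 = 976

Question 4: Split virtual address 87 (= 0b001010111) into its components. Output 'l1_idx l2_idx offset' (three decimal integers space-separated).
vaddr = 87 = 0b001010111
  top 2 bits -> l1_idx = 0
  next 2 bits -> l2_idx = 2
  bottom 5 bits -> offset = 23

Answer: 0 2 23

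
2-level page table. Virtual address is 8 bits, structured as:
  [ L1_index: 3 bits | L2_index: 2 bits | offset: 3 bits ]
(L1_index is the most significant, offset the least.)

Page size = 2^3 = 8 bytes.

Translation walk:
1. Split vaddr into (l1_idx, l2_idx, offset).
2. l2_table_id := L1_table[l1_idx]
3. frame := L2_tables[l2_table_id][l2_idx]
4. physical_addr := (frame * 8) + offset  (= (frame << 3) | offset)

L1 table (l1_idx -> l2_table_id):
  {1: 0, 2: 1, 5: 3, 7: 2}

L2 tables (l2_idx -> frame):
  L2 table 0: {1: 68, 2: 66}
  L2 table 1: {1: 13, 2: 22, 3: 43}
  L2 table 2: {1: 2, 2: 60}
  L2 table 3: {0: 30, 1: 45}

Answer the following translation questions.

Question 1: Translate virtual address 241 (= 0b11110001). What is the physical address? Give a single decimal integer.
Answer: 481

Derivation:
vaddr = 241 = 0b11110001
Split: l1_idx=7, l2_idx=2, offset=1
L1[7] = 2
L2[2][2] = 60
paddr = 60 * 8 + 1 = 481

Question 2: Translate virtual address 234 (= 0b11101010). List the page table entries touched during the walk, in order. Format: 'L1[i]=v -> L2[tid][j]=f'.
vaddr = 234 = 0b11101010
Split: l1_idx=7, l2_idx=1, offset=2

Answer: L1[7]=2 -> L2[2][1]=2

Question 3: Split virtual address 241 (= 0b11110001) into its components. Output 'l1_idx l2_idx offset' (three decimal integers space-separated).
Answer: 7 2 1

Derivation:
vaddr = 241 = 0b11110001
  top 3 bits -> l1_idx = 7
  next 2 bits -> l2_idx = 2
  bottom 3 bits -> offset = 1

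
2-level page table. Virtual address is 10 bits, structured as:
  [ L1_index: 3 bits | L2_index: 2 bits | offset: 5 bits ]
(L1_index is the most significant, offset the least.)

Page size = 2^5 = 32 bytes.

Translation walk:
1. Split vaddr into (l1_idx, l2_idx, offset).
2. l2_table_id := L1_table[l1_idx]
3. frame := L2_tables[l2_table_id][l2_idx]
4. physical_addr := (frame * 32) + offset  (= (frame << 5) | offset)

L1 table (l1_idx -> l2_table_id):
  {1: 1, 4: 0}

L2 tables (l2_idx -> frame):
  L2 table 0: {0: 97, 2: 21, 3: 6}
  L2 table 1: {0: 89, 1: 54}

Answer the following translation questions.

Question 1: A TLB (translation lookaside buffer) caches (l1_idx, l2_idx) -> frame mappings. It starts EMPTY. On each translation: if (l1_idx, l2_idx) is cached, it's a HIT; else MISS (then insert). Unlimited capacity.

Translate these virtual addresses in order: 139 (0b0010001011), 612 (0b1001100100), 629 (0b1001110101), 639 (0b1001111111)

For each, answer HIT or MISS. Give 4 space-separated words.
Answer: MISS MISS HIT HIT

Derivation:
vaddr=139: (1,0) not in TLB -> MISS, insert
vaddr=612: (4,3) not in TLB -> MISS, insert
vaddr=629: (4,3) in TLB -> HIT
vaddr=639: (4,3) in TLB -> HIT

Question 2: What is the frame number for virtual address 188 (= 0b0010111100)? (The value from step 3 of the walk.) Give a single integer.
vaddr = 188: l1_idx=1, l2_idx=1
L1[1] = 1; L2[1][1] = 54

Answer: 54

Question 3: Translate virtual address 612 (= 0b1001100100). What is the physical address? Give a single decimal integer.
vaddr = 612 = 0b1001100100
Split: l1_idx=4, l2_idx=3, offset=4
L1[4] = 0
L2[0][3] = 6
paddr = 6 * 32 + 4 = 196

Answer: 196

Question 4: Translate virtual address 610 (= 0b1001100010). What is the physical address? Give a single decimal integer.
vaddr = 610 = 0b1001100010
Split: l1_idx=4, l2_idx=3, offset=2
L1[4] = 0
L2[0][3] = 6
paddr = 6 * 32 + 2 = 194

Answer: 194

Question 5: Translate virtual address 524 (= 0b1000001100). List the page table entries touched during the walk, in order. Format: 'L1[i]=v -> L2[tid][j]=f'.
vaddr = 524 = 0b1000001100
Split: l1_idx=4, l2_idx=0, offset=12

Answer: L1[4]=0 -> L2[0][0]=97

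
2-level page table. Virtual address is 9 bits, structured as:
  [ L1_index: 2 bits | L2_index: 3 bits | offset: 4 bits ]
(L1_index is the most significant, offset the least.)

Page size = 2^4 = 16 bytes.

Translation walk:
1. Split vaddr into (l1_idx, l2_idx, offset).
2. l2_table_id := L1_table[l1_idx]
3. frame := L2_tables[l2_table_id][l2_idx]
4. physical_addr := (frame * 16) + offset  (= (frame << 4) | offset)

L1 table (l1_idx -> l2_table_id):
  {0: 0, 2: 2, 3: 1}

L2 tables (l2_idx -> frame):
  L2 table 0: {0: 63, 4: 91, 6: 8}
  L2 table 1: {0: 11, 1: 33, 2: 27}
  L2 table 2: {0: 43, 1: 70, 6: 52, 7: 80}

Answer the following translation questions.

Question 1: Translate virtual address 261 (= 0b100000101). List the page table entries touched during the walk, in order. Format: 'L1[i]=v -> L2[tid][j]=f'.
vaddr = 261 = 0b100000101
Split: l1_idx=2, l2_idx=0, offset=5

Answer: L1[2]=2 -> L2[2][0]=43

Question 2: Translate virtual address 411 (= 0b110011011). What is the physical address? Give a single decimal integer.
Answer: 539

Derivation:
vaddr = 411 = 0b110011011
Split: l1_idx=3, l2_idx=1, offset=11
L1[3] = 1
L2[1][1] = 33
paddr = 33 * 16 + 11 = 539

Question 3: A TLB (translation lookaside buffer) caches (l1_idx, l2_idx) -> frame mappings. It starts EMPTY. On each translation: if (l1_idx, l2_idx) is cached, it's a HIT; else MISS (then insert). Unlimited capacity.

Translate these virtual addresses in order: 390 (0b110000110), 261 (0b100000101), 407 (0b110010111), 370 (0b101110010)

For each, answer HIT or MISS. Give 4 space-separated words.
Answer: MISS MISS MISS MISS

Derivation:
vaddr=390: (3,0) not in TLB -> MISS, insert
vaddr=261: (2,0) not in TLB -> MISS, insert
vaddr=407: (3,1) not in TLB -> MISS, insert
vaddr=370: (2,7) not in TLB -> MISS, insert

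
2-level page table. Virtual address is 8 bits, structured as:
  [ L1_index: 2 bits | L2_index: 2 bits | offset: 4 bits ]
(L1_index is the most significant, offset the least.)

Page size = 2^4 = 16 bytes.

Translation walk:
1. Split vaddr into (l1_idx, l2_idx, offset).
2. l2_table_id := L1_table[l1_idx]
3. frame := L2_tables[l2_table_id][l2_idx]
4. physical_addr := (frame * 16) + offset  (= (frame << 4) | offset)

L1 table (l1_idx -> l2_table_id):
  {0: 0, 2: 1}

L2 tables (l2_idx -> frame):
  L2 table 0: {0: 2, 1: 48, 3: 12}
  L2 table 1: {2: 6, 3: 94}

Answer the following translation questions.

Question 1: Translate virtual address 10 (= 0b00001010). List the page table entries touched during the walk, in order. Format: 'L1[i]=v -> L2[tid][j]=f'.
vaddr = 10 = 0b00001010
Split: l1_idx=0, l2_idx=0, offset=10

Answer: L1[0]=0 -> L2[0][0]=2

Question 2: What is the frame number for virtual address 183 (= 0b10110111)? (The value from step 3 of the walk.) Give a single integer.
Answer: 94

Derivation:
vaddr = 183: l1_idx=2, l2_idx=3
L1[2] = 1; L2[1][3] = 94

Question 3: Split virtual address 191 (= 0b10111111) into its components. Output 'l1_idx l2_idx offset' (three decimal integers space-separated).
Answer: 2 3 15

Derivation:
vaddr = 191 = 0b10111111
  top 2 bits -> l1_idx = 2
  next 2 bits -> l2_idx = 3
  bottom 4 bits -> offset = 15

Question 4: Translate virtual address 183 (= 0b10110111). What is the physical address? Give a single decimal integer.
Answer: 1511

Derivation:
vaddr = 183 = 0b10110111
Split: l1_idx=2, l2_idx=3, offset=7
L1[2] = 1
L2[1][3] = 94
paddr = 94 * 16 + 7 = 1511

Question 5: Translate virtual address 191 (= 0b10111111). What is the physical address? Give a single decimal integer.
Answer: 1519

Derivation:
vaddr = 191 = 0b10111111
Split: l1_idx=2, l2_idx=3, offset=15
L1[2] = 1
L2[1][3] = 94
paddr = 94 * 16 + 15 = 1519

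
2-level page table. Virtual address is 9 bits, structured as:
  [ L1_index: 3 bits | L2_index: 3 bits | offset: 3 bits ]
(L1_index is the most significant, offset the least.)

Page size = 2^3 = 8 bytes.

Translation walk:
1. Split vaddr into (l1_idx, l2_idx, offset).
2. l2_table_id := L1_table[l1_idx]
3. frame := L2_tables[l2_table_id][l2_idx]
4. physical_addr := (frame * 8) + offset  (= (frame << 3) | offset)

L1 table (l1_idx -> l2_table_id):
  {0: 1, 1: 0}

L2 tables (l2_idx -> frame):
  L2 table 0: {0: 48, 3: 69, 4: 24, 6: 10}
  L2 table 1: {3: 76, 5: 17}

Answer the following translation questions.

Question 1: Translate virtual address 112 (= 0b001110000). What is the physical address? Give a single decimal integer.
Answer: 80

Derivation:
vaddr = 112 = 0b001110000
Split: l1_idx=1, l2_idx=6, offset=0
L1[1] = 0
L2[0][6] = 10
paddr = 10 * 8 + 0 = 80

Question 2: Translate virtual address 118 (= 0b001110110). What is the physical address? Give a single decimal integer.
vaddr = 118 = 0b001110110
Split: l1_idx=1, l2_idx=6, offset=6
L1[1] = 0
L2[0][6] = 10
paddr = 10 * 8 + 6 = 86

Answer: 86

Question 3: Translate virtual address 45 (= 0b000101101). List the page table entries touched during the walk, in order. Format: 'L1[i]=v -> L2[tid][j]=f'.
vaddr = 45 = 0b000101101
Split: l1_idx=0, l2_idx=5, offset=5

Answer: L1[0]=1 -> L2[1][5]=17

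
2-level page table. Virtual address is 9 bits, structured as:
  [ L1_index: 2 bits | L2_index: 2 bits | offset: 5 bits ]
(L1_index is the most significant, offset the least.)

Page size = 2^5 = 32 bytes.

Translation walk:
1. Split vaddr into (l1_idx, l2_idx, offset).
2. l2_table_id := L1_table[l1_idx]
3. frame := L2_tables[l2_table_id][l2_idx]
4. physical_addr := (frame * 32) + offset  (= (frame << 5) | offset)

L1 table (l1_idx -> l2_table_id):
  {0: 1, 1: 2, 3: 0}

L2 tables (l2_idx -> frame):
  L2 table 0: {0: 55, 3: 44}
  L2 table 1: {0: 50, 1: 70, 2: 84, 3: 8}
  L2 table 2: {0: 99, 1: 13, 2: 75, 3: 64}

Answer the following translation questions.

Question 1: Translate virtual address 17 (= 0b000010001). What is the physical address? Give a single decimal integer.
Answer: 1617

Derivation:
vaddr = 17 = 0b000010001
Split: l1_idx=0, l2_idx=0, offset=17
L1[0] = 1
L2[1][0] = 50
paddr = 50 * 32 + 17 = 1617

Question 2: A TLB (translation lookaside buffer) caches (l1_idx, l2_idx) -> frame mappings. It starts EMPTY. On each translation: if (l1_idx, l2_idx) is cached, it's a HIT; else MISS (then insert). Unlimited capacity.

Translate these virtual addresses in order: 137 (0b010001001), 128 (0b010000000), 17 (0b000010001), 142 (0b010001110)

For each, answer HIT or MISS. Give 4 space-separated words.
Answer: MISS HIT MISS HIT

Derivation:
vaddr=137: (1,0) not in TLB -> MISS, insert
vaddr=128: (1,0) in TLB -> HIT
vaddr=17: (0,0) not in TLB -> MISS, insert
vaddr=142: (1,0) in TLB -> HIT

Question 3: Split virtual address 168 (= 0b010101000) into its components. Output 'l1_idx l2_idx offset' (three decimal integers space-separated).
Answer: 1 1 8

Derivation:
vaddr = 168 = 0b010101000
  top 2 bits -> l1_idx = 1
  next 2 bits -> l2_idx = 1
  bottom 5 bits -> offset = 8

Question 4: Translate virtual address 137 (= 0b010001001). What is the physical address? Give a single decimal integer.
Answer: 3177

Derivation:
vaddr = 137 = 0b010001001
Split: l1_idx=1, l2_idx=0, offset=9
L1[1] = 2
L2[2][0] = 99
paddr = 99 * 32 + 9 = 3177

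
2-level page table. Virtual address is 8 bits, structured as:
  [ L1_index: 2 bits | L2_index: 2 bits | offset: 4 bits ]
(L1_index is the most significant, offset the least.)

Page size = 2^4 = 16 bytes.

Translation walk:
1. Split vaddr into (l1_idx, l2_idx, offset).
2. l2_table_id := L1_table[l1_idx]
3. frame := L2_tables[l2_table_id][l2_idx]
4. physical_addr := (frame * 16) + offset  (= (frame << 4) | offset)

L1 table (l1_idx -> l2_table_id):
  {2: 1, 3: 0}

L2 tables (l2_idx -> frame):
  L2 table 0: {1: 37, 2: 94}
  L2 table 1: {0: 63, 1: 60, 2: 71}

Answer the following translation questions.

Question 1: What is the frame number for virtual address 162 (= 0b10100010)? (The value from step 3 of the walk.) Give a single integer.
Answer: 71

Derivation:
vaddr = 162: l1_idx=2, l2_idx=2
L1[2] = 1; L2[1][2] = 71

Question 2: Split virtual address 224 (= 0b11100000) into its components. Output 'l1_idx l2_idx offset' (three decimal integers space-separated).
vaddr = 224 = 0b11100000
  top 2 bits -> l1_idx = 3
  next 2 bits -> l2_idx = 2
  bottom 4 bits -> offset = 0

Answer: 3 2 0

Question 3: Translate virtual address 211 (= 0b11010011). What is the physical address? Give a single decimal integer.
Answer: 595

Derivation:
vaddr = 211 = 0b11010011
Split: l1_idx=3, l2_idx=1, offset=3
L1[3] = 0
L2[0][1] = 37
paddr = 37 * 16 + 3 = 595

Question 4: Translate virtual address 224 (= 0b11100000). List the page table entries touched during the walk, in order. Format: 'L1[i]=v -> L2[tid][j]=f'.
Answer: L1[3]=0 -> L2[0][2]=94

Derivation:
vaddr = 224 = 0b11100000
Split: l1_idx=3, l2_idx=2, offset=0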